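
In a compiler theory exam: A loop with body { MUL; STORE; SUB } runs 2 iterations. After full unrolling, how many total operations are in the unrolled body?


Loop body operations: MUL, STORE, SUB (3 ops per iteration)
Unrolling 2 iterations:
  Iteration 1: MUL, STORE, SUB (3 ops)
  Iteration 2: MUL, STORE, SUB (3 ops)
Total: 2 iterations * 3 ops/iter = 6 operations

6


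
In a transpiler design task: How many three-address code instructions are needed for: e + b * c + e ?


Expression: e + b * c + e
Generating three-address code (respecting * over +/- precedence):
  Instruction 1: t1 = b * c
  Instruction 2: t2 = e + t1
  Instruction 3: t3 = t2 + e
Total instructions: 3

3


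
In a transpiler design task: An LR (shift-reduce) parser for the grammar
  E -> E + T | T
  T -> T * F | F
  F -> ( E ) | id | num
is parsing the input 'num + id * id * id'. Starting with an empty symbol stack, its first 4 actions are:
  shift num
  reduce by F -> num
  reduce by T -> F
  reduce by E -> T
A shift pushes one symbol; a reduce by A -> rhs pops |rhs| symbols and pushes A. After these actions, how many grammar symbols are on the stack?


Tracking the symbol stack through each action:
  Action 1: shift 'num' : push -> stack = [num] (size 1)
  Action 2: reduce by F -> num : pop 1, push F -> stack = [F] (size 1)
  Action 3: reduce by T -> F : pop 1, push T -> stack = [T] (size 1)
  Action 4: reduce by E -> T : pop 1, push E -> stack = [E] (size 1)
Final stack size: 1

1


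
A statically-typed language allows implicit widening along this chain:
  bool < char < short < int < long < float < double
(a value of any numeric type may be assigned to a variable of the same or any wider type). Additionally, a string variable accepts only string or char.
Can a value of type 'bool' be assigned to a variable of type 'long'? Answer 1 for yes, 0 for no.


Target variable type: long
Source value type: bool
Numeric ranks: bool=0, long=4
Widening allowed iff rank(source) <= rank(target): 0 <= 4? Yes
Result: 1

1


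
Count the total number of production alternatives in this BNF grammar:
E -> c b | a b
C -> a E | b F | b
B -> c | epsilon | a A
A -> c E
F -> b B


Counting alternatives per rule:
  E: 2 alternative(s)
  C: 3 alternative(s)
  B: 3 alternative(s)
  A: 1 alternative(s)
  F: 1 alternative(s)
Sum: 2 + 3 + 3 + 1 + 1 = 10

10


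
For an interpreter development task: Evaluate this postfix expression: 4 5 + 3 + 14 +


Processing tokens left to right:
Push 4, Push 5
Pop 4 and 5, compute 4 + 5 = 9, push 9
Push 3
Pop 9 and 3, compute 9 + 3 = 12, push 12
Push 14
Pop 12 and 14, compute 12 + 14 = 26, push 26
Stack result: 26

26


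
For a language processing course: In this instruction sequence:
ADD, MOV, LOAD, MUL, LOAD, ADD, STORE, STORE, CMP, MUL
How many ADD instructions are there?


Scanning instruction sequence for ADD:
  Position 1: ADD <- MATCH
  Position 2: MOV
  Position 3: LOAD
  Position 4: MUL
  Position 5: LOAD
  Position 6: ADD <- MATCH
  Position 7: STORE
  Position 8: STORE
  Position 9: CMP
  Position 10: MUL
Matches at positions: [1, 6]
Total ADD count: 2

2


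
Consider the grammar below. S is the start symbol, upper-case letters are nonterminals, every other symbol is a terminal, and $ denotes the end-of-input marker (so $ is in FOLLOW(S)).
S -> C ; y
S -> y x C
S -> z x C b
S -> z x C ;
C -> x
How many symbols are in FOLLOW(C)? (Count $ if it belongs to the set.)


S is the start symbol and does not occur in any rule body, so FOLLOW(S) = {$}.
Examining every occurrence of C in a rule body:
  S -> C ; y : C is followed by terminal ';' -> add ';'
  S -> y x C : C is at the right end -> add FOLLOW(S) = {$}
  S -> z x C b : C is followed by terminal 'b' -> add 'b'
  S -> z x C ; : C is followed by terminal ';' -> add ';' (already in the set)
  C -> x : C does not occur in the body -> contributes nothing
FOLLOW(C) = {;, b, $}
Count: 3

3


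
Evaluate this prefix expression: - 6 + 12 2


Parsing prefix expression: - 6 + 12 2
Step 1: Innermost operation '+ 12 2'
  12 + 2 = 14
Step 2: Outer operation '- 6 [14]'
  6 - 14 = -8

-8


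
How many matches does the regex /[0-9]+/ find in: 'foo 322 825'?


Pattern: /[0-9]+/ (int literals)
Input: 'foo 322 825'
Scanning for matches:
  Match 1: '322'
  Match 2: '825'
Total matches: 2

2


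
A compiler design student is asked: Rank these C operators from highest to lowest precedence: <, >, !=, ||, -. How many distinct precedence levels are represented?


Looking up precedence for each operator:
  < -> precedence 4
  > -> precedence 4
  != -> precedence 3
  || -> precedence 1
  - -> precedence 5
Sorted highest to lowest: -, <, >, !=, ||
Distinct precedence values: [5, 4, 3, 1]
Number of distinct levels: 4

4


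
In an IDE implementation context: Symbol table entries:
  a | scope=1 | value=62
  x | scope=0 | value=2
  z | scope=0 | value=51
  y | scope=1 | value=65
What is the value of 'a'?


Searching symbol table for 'a':
  a | scope=1 | value=62 <- MATCH
  x | scope=0 | value=2
  z | scope=0 | value=51
  y | scope=1 | value=65
Found 'a' at scope 1 with value 62

62


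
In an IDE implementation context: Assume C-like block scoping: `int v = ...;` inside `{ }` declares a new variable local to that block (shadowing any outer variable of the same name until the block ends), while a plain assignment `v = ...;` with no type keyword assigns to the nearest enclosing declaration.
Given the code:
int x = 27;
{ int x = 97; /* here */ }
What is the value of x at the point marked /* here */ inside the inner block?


Analyzing scoping rules:
Outer scope: declares x = 27
Inner block: 'int x = 97;' declares a NEW x that shadows the outer one
Inside the block the inner declaration is in scope -> 97
Result: 97

97


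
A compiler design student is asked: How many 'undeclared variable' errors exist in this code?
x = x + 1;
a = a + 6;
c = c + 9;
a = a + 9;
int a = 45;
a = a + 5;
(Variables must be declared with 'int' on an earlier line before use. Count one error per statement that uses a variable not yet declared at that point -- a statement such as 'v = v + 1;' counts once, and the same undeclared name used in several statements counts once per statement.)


Scanning code line by line:
  Line 1: use 'x' -> ERROR (undeclared)
  Line 2: use 'a' -> ERROR (undeclared)
  Line 3: use 'c' -> ERROR (undeclared)
  Line 4: use 'a' -> ERROR (undeclared)
  Line 5: declare 'a' -> declared = ['a']
  Line 6: use 'a' -> OK (declared)
Total undeclared variable errors: 4

4


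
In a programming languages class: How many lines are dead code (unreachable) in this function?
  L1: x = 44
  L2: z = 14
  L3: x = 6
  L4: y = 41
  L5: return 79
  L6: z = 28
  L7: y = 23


Analyzing control flow:
  L1: reachable (before return)
  L2: reachable (before return)
  L3: reachable (before return)
  L4: reachable (before return)
  L5: reachable (return statement)
  L6: DEAD (after return at L5)
  L7: DEAD (after return at L5)
Return at L5, total lines = 7
Dead lines: L6 through L7
Count: 2

2


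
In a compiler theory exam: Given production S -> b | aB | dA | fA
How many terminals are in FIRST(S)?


Production: S -> b | aB | dA | fA
Examining each alternative for leading terminals:
  S -> b : first terminal = 'b'
  S -> aB : first terminal = 'a'
  S -> dA : first terminal = 'd'
  S -> fA : first terminal = 'f'
FIRST(S) = {a, b, d, f}
Count: 4

4


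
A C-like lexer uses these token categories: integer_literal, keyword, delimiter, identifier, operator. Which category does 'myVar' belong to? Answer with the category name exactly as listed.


Token: 'myVar'
Checking categories:
  identifier: YES
  integer_literal: no
  operator: no
  keyword: no
  delimiter: no
Category: identifier

identifier


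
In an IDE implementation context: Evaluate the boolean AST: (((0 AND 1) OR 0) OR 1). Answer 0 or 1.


Step 1: Evaluate inner node
  0 AND 1 = 0
Step 2: Evaluate next node
  0 OR 0 = 0
Step 3: Evaluate root node
  0 OR 1 = 1

1


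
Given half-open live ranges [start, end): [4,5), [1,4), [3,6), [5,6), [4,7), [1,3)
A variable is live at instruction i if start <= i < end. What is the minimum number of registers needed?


Live ranges:
  Var0: [4, 5)
  Var1: [1, 4)
  Var2: [3, 6)
  Var3: [5, 6)
  Var4: [4, 7)
  Var5: [1, 3)
Sweep-line events (position, delta, active):
  pos=1 start -> active=1
  pos=1 start -> active=2
  pos=3 end -> active=1
  pos=3 start -> active=2
  pos=4 end -> active=1
  pos=4 start -> active=2
  pos=4 start -> active=3
  pos=5 end -> active=2
  pos=5 start -> active=3
  pos=6 end -> active=2
  pos=6 end -> active=1
  pos=7 end -> active=0
Maximum simultaneous active: 3
Minimum registers needed: 3

3


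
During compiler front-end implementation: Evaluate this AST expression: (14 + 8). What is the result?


Expression: (14 + 8)
Evaluating step by step:
  14 + 8 = 22
Result: 22

22


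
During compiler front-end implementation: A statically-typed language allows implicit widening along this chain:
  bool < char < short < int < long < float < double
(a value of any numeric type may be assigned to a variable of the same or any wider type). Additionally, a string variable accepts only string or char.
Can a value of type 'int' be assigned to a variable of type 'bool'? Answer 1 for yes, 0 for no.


Target variable type: bool
Source value type: int
Numeric ranks: int=3, bool=0
Widening allowed iff rank(source) <= rank(target): 3 <= 0? No
Result: 0

0


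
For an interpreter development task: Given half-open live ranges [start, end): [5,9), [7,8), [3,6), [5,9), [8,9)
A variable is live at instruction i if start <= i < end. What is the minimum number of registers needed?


Live ranges:
  Var0: [5, 9)
  Var1: [7, 8)
  Var2: [3, 6)
  Var3: [5, 9)
  Var4: [8, 9)
Sweep-line events (position, delta, active):
  pos=3 start -> active=1
  pos=5 start -> active=2
  pos=5 start -> active=3
  pos=6 end -> active=2
  pos=7 start -> active=3
  pos=8 end -> active=2
  pos=8 start -> active=3
  pos=9 end -> active=2
  pos=9 end -> active=1
  pos=9 end -> active=0
Maximum simultaneous active: 3
Minimum registers needed: 3

3


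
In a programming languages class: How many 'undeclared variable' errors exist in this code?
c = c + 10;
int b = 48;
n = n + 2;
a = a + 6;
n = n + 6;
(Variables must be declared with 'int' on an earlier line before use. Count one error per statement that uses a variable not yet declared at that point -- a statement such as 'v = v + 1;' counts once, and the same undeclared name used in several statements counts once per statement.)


Scanning code line by line:
  Line 1: use 'c' -> ERROR (undeclared)
  Line 2: declare 'b' -> declared = ['b']
  Line 3: use 'n' -> ERROR (undeclared)
  Line 4: use 'a' -> ERROR (undeclared)
  Line 5: use 'n' -> ERROR (undeclared)
Total undeclared variable errors: 4

4


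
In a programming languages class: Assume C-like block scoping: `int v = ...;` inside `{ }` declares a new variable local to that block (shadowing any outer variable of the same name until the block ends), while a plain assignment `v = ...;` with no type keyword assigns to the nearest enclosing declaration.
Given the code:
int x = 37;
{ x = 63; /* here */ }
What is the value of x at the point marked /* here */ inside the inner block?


Analyzing scoping rules:
Outer scope: declares x = 37
Inner block: 'x = 63;' has no type keyword, so it is an assignment to the outer x (no shadowing)
Inside the block, after the assignment -> 63
Result: 63

63


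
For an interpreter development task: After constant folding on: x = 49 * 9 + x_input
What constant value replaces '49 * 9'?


Identifying constant sub-expression:
  Original: x = 49 * 9 + x_input
  49 and 9 are both compile-time constants
  Evaluating: 49 * 9 = 441
  After folding: x = 441 + x_input

441


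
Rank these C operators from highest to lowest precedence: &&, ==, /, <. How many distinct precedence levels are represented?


Looking up precedence for each operator:
  && -> precedence 2
  == -> precedence 3
  / -> precedence 6
  < -> precedence 4
Sorted highest to lowest: /, <, ==, &&
Distinct precedence values: [6, 4, 3, 2]
Number of distinct levels: 4

4


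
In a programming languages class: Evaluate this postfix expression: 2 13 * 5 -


Processing tokens left to right:
Push 2, Push 13
Pop 2 and 13, compute 2 * 13 = 26, push 26
Push 5
Pop 26 and 5, compute 26 - 5 = 21, push 21
Stack result: 21

21


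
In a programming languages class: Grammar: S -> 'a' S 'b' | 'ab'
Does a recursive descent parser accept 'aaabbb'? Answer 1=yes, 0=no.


Grammar accepts strings of the form a^n b^n (n >= 1)
Word: 'aaabbb'
Counting: 3 a's and 3 b's
Check: 3 == 3? Yes
Derivation (S -> aSb applied 2 time(s), then S -> ab): S => aSb => aaSbb => aaabbb
Accepted

1


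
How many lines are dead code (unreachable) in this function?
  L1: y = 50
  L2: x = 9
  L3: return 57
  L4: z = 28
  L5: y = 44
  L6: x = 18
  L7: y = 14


Analyzing control flow:
  L1: reachable (before return)
  L2: reachable (before return)
  L3: reachable (return statement)
  L4: DEAD (after return at L3)
  L5: DEAD (after return at L3)
  L6: DEAD (after return at L3)
  L7: DEAD (after return at L3)
Return at L3, total lines = 7
Dead lines: L4 through L7
Count: 4

4


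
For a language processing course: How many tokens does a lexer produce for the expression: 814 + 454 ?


Scanning '814 + 454'
Token 1: '814' -> integer_literal
Token 2: '+' -> operator
Token 3: '454' -> integer_literal
Total tokens: 3

3


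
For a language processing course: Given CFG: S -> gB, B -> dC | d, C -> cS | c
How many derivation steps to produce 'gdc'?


Grammar: S -> gB, B -> dC | d, C -> cS | c
Deriving 'gdc':
Step 1: S -> gB => gB
Step 2: B -> dC => gdC
Step 3: C -> c => gdc
Total derivation steps: 3

3


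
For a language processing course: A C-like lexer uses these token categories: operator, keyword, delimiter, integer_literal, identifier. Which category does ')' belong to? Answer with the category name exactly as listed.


Token: ')'
Checking categories:
  identifier: no
  integer_literal: no
  operator: no
  keyword: no
  delimiter: YES
Category: delimiter

delimiter


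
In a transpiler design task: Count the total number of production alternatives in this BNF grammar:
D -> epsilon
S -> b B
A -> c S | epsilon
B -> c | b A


Counting alternatives per rule:
  D: 1 alternative(s)
  S: 1 alternative(s)
  A: 2 alternative(s)
  B: 2 alternative(s)
Sum: 1 + 1 + 2 + 2 = 6

6


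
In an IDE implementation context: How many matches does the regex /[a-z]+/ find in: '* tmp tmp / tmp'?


Pattern: /[a-z]+/ (identifiers)
Input: '* tmp tmp / tmp'
Scanning for matches:
  Match 1: 'tmp'
  Match 2: 'tmp'
  Match 3: 'tmp'
Total matches: 3

3


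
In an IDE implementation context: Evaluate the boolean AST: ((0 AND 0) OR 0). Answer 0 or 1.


Step 1: Evaluate inner node
  0 AND 0 = 0
Step 2: Evaluate root node
  0 OR 0 = 0

0


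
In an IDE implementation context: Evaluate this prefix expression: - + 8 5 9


Parsing prefix expression: - + 8 5 9
Step 1: Innermost operation '+ 8 5'
  8 + 5 = 13
Step 2: Outer operation '- [13] 9'
  13 - 9 = 4

4


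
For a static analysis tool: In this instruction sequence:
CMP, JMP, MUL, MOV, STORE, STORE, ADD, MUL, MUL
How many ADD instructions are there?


Scanning instruction sequence for ADD:
  Position 1: CMP
  Position 2: JMP
  Position 3: MUL
  Position 4: MOV
  Position 5: STORE
  Position 6: STORE
  Position 7: ADD <- MATCH
  Position 8: MUL
  Position 9: MUL
Matches at positions: [7]
Total ADD count: 1

1


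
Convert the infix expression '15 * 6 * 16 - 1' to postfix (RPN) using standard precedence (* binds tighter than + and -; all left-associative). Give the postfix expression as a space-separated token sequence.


Applying the shunting-yard algorithm:
  Operand 15 -> output
  Push '*' onto operator stack -> op-stack: [*]
  Operand 6 -> output
  See '*' (prec 2); top '*' (prec 2) >= it -> pop '*' to output
  Push '*' onto operator stack -> op-stack: [*]
  Operand 16 -> output
  See '-' (prec 1); top '*' (prec 2) >= it -> pop '*' to output
  Push '-' onto operator stack -> op-stack: [-]
  Operand 1 -> output
  End of input: pop '-' to output
Postfix result: 15 6 * 16 * 1 -

15 6 * 16 * 1 -


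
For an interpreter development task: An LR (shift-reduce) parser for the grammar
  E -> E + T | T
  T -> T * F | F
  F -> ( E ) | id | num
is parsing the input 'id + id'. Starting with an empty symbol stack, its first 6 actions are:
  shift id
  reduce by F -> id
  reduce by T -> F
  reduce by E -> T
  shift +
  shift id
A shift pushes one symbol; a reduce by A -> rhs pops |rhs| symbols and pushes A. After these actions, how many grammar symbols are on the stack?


Tracking the symbol stack through each action:
  Action 1: shift 'id' : push -> stack = [id] (size 1)
  Action 2: reduce by F -> id : pop 1, push F -> stack = [F] (size 1)
  Action 3: reduce by T -> F : pop 1, push T -> stack = [T] (size 1)
  Action 4: reduce by E -> T : pop 1, push E -> stack = [E] (size 1)
  Action 5: shift '+' : push -> stack = [E, +] (size 2)
  Action 6: shift 'id' : push -> stack = [E, +, id] (size 3)
Final stack size: 3

3


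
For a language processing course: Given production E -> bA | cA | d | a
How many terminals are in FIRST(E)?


Production: E -> bA | cA | d | a
Examining each alternative for leading terminals:
  E -> bA : first terminal = 'b'
  E -> cA : first terminal = 'c'
  E -> d : first terminal = 'd'
  E -> a : first terminal = 'a'
FIRST(E) = {a, b, c, d}
Count: 4

4


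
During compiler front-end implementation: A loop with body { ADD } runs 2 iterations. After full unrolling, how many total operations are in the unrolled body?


Loop body operations: ADD (1 op per iteration)
Unrolling 2 iterations:
  Iteration 1: ADD (1 ops)
  Iteration 2: ADD (1 ops)
Total: 2 iterations * 1 ops/iter = 2 operations

2


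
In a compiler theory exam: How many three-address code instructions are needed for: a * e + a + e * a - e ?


Expression: a * e + a + e * a - e
Generating three-address code (respecting * over +/- precedence):
  Instruction 1: t1 = a * e
  Instruction 2: t2 = e * a
  Instruction 3: t3 = t1 + a
  Instruction 4: t4 = t3 + t2
  Instruction 5: t5 = t4 - e
Total instructions: 5

5


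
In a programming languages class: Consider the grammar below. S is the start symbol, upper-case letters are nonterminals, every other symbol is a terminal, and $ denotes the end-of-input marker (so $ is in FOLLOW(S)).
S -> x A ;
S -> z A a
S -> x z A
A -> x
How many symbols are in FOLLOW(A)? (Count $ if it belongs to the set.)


S is the start symbol and does not occur in any rule body, so FOLLOW(S) = {$}.
Examining every occurrence of A in a rule body:
  S -> x A ; : A is followed by terminal ';' -> add ';'
  S -> z A a : A is followed by terminal 'a' -> add 'a'
  S -> x z A : A is at the right end -> add FOLLOW(S) = {$}
  A -> x : A does not occur in the body -> contributes nothing
FOLLOW(A) = {;, a, $}
Count: 3

3


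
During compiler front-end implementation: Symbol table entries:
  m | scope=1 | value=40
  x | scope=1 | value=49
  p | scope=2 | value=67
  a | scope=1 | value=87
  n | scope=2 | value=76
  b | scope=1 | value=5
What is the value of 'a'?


Searching symbol table for 'a':
  m | scope=1 | value=40
  x | scope=1 | value=49
  p | scope=2 | value=67
  a | scope=1 | value=87 <- MATCH
  n | scope=2 | value=76
  b | scope=1 | value=5
Found 'a' at scope 1 with value 87

87


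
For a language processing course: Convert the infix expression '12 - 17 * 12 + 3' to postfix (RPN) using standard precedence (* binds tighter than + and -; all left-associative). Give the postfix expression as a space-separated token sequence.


Applying the shunting-yard algorithm:
  Operand 12 -> output
  Push '-' onto operator stack -> op-stack: [-]
  Operand 17 -> output
  Push '*' onto operator stack -> op-stack: [-, *]
  Operand 12 -> output
  See '+' (prec 1); top '*' (prec 2) >= it -> pop '*' to output
  See '+' (prec 1); top '-' (prec 1) >= it -> pop '-' to output
  Push '+' onto operator stack -> op-stack: [+]
  Operand 3 -> output
  End of input: pop '+' to output
Postfix result: 12 17 12 * - 3 +

12 17 12 * - 3 +


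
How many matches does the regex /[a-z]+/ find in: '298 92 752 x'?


Pattern: /[a-z]+/ (identifiers)
Input: '298 92 752 x'
Scanning for matches:
  Match 1: 'x'
Total matches: 1

1


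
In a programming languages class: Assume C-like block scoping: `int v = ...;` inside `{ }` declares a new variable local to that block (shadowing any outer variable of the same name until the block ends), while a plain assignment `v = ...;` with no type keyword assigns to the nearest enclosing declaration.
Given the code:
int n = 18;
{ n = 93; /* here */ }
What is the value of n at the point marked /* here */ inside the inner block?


Analyzing scoping rules:
Outer scope: declares n = 18
Inner block: 'n = 93;' has no type keyword, so it is an assignment to the outer n (no shadowing)
Inside the block, after the assignment -> 93
Result: 93

93


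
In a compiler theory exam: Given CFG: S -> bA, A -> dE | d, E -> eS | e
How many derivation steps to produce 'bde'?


Grammar: S -> bA, A -> dE | d, E -> eS | e
Deriving 'bde':
Step 1: S -> bA => bA
Step 2: A -> dE => bdE
Step 3: E -> e => bde
Total derivation steps: 3

3


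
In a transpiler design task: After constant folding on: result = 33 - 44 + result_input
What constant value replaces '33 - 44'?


Identifying constant sub-expression:
  Original: result = 33 - 44 + result_input
  33 and 44 are both compile-time constants
  Evaluating: 33 - 44 = -11
  After folding: result = -11 + result_input

-11


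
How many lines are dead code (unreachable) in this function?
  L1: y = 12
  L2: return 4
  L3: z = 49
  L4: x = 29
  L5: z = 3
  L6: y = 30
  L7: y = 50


Analyzing control flow:
  L1: reachable (before return)
  L2: reachable (return statement)
  L3: DEAD (after return at L2)
  L4: DEAD (after return at L2)
  L5: DEAD (after return at L2)
  L6: DEAD (after return at L2)
  L7: DEAD (after return at L2)
Return at L2, total lines = 7
Dead lines: L3 through L7
Count: 5

5


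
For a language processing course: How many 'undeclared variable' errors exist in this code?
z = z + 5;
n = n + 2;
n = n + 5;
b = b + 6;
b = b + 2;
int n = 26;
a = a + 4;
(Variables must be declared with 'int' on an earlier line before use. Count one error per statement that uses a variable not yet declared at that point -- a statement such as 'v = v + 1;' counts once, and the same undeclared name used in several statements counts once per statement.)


Scanning code line by line:
  Line 1: use 'z' -> ERROR (undeclared)
  Line 2: use 'n' -> ERROR (undeclared)
  Line 3: use 'n' -> ERROR (undeclared)
  Line 4: use 'b' -> ERROR (undeclared)
  Line 5: use 'b' -> ERROR (undeclared)
  Line 6: declare 'n' -> declared = ['n']
  Line 7: use 'a' -> ERROR (undeclared)
Total undeclared variable errors: 6

6


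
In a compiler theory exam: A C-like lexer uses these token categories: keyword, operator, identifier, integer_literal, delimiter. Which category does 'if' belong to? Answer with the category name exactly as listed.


Token: 'if'
Checking categories:
  identifier: no
  integer_literal: no
  operator: no
  keyword: YES
  delimiter: no
Category: keyword

keyword


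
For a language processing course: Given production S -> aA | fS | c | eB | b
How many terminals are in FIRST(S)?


Production: S -> aA | fS | c | eB | b
Examining each alternative for leading terminals:
  S -> aA : first terminal = 'a'
  S -> fS : first terminal = 'f'
  S -> c : first terminal = 'c'
  S -> eB : first terminal = 'e'
  S -> b : first terminal = 'b'
FIRST(S) = {a, b, c, e, f}
Count: 5

5


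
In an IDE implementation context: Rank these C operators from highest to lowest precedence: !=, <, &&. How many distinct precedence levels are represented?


Looking up precedence for each operator:
  != -> precedence 3
  < -> precedence 4
  && -> precedence 2
Sorted highest to lowest: <, !=, &&
Distinct precedence values: [4, 3, 2]
Number of distinct levels: 3

3


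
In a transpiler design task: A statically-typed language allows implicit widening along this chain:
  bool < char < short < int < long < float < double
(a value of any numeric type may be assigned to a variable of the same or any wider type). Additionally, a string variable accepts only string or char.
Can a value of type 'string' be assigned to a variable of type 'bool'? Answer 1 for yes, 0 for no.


Target variable type: bool
Source value type: string
Rule: string cannot widen to any numeric type
Result: 0

0


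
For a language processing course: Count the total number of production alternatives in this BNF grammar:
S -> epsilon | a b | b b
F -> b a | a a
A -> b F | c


Counting alternatives per rule:
  S: 3 alternative(s)
  F: 2 alternative(s)
  A: 2 alternative(s)
Sum: 3 + 2 + 2 = 7

7


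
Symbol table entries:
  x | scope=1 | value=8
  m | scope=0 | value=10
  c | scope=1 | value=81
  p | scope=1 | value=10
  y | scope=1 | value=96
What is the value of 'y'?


Searching symbol table for 'y':
  x | scope=1 | value=8
  m | scope=0 | value=10
  c | scope=1 | value=81
  p | scope=1 | value=10
  y | scope=1 | value=96 <- MATCH
Found 'y' at scope 1 with value 96

96


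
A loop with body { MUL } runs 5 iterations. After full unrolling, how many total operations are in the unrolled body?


Loop body operations: MUL (1 op per iteration)
Unrolling 5 iterations:
  Iteration 1: MUL (1 ops)
  Iteration 2: MUL (1 ops)
  Iteration 3: MUL (1 ops)
  Iteration 4: MUL (1 ops)
  Iteration 5: MUL (1 ops)
Total: 5 iterations * 1 ops/iter = 5 operations

5


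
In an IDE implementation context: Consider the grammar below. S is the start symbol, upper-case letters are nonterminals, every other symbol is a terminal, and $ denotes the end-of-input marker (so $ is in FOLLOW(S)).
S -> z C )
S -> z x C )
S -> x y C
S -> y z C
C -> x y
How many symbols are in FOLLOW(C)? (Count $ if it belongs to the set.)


S is the start symbol and does not occur in any rule body, so FOLLOW(S) = {$}.
Examining every occurrence of C in a rule body:
  S -> z C ) : C is followed by terminal ')' -> add ')'
  S -> z x C ) : C is followed by terminal ')' -> add ')' (already in the set)
  S -> x y C : C is at the right end -> add FOLLOW(S) = {$}
  S -> y z C : C is at the right end -> add FOLLOW(S) = {$} (already in the set)
  C -> x y : C does not occur in the body -> contributes nothing
FOLLOW(C) = {), $}
Count: 2

2


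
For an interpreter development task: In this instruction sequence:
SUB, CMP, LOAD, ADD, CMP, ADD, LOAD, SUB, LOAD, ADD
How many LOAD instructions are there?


Scanning instruction sequence for LOAD:
  Position 1: SUB
  Position 2: CMP
  Position 3: LOAD <- MATCH
  Position 4: ADD
  Position 5: CMP
  Position 6: ADD
  Position 7: LOAD <- MATCH
  Position 8: SUB
  Position 9: LOAD <- MATCH
  Position 10: ADD
Matches at positions: [3, 7, 9]
Total LOAD count: 3

3


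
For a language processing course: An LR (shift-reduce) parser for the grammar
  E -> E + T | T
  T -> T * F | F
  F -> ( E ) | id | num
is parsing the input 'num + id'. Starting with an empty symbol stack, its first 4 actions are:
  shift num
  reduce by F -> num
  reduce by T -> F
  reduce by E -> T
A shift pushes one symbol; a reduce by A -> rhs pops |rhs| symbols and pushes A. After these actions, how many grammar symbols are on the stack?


Tracking the symbol stack through each action:
  Action 1: shift 'num' : push -> stack = [num] (size 1)
  Action 2: reduce by F -> num : pop 1, push F -> stack = [F] (size 1)
  Action 3: reduce by T -> F : pop 1, push T -> stack = [T] (size 1)
  Action 4: reduce by E -> T : pop 1, push E -> stack = [E] (size 1)
Final stack size: 1

1


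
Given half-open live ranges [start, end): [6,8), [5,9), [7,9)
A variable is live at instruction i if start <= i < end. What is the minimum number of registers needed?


Live ranges:
  Var0: [6, 8)
  Var1: [5, 9)
  Var2: [7, 9)
Sweep-line events (position, delta, active):
  pos=5 start -> active=1
  pos=6 start -> active=2
  pos=7 start -> active=3
  pos=8 end -> active=2
  pos=9 end -> active=1
  pos=9 end -> active=0
Maximum simultaneous active: 3
Minimum registers needed: 3

3


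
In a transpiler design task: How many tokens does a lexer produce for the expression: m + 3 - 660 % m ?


Scanning 'm + 3 - 660 % m'
Token 1: 'm' -> identifier
Token 2: '+' -> operator
Token 3: '3' -> integer_literal
Token 4: '-' -> operator
Token 5: '660' -> integer_literal
Token 6: '%' -> operator
Token 7: 'm' -> identifier
Total tokens: 7

7


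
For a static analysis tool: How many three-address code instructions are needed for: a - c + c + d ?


Expression: a - c + c + d
Generating three-address code (respecting * over +/- precedence):
  Instruction 1: t1 = a - c
  Instruction 2: t2 = t1 + c
  Instruction 3: t3 = t2 + d
Total instructions: 3

3


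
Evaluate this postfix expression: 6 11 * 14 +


Processing tokens left to right:
Push 6, Push 11
Pop 6 and 11, compute 6 * 11 = 66, push 66
Push 14
Pop 66 and 14, compute 66 + 14 = 80, push 80
Stack result: 80

80


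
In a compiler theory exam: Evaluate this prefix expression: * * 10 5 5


Parsing prefix expression: * * 10 5 5
Step 1: Innermost operation '* 10 5'
  10 * 5 = 50
Step 2: Outer operation '* [50] 5'
  50 * 5 = 250

250


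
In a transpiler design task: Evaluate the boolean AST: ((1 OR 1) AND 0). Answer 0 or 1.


Step 1: Evaluate inner node
  1 OR 1 = 1
Step 2: Evaluate root node
  1 AND 0 = 0

0


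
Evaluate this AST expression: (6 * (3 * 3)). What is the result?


Expression: (6 * (3 * 3))
Evaluating step by step:
  3 * 3 = 9
  6 * 9 = 54
Result: 54

54


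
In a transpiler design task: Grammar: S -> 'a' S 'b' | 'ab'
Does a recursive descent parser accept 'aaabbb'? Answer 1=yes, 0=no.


Grammar accepts strings of the form a^n b^n (n >= 1)
Word: 'aaabbb'
Counting: 3 a's and 3 b's
Check: 3 == 3? Yes
Derivation (S -> aSb applied 2 time(s), then S -> ab): S => aSb => aaSbb => aaabbb
Accepted

1


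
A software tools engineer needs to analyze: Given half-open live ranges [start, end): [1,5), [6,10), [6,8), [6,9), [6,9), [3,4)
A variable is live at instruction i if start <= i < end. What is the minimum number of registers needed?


Live ranges:
  Var0: [1, 5)
  Var1: [6, 10)
  Var2: [6, 8)
  Var3: [6, 9)
  Var4: [6, 9)
  Var5: [3, 4)
Sweep-line events (position, delta, active):
  pos=1 start -> active=1
  pos=3 start -> active=2
  pos=4 end -> active=1
  pos=5 end -> active=0
  pos=6 start -> active=1
  pos=6 start -> active=2
  pos=6 start -> active=3
  pos=6 start -> active=4
  pos=8 end -> active=3
  pos=9 end -> active=2
  pos=9 end -> active=1
  pos=10 end -> active=0
Maximum simultaneous active: 4
Minimum registers needed: 4

4


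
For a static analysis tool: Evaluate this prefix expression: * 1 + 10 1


Parsing prefix expression: * 1 + 10 1
Step 1: Innermost operation '+ 10 1'
  10 + 1 = 11
Step 2: Outer operation '* 1 [11]'
  1 * 11 = 11

11


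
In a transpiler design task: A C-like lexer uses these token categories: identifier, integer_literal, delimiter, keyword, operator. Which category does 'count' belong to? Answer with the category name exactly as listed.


Token: 'count'
Checking categories:
  identifier: YES
  integer_literal: no
  operator: no
  keyword: no
  delimiter: no
Category: identifier

identifier


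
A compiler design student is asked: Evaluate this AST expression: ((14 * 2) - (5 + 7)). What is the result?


Expression: ((14 * 2) - (5 + 7))
Evaluating step by step:
  14 * 2 = 28
  5 + 7 = 12
  28 - 12 = 16
Result: 16

16


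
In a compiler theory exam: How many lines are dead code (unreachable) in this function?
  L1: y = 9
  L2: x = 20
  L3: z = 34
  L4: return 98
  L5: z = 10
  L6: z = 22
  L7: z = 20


Analyzing control flow:
  L1: reachable (before return)
  L2: reachable (before return)
  L3: reachable (before return)
  L4: reachable (return statement)
  L5: DEAD (after return at L4)
  L6: DEAD (after return at L4)
  L7: DEAD (after return at L4)
Return at L4, total lines = 7
Dead lines: L5 through L7
Count: 3

3


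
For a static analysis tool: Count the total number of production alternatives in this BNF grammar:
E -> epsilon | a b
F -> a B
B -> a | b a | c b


Counting alternatives per rule:
  E: 2 alternative(s)
  F: 1 alternative(s)
  B: 3 alternative(s)
Sum: 2 + 1 + 3 = 6

6


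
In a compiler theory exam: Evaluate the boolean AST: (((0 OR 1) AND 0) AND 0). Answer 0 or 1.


Step 1: Evaluate inner node
  0 OR 1 = 1
Step 2: Evaluate next node
  1 AND 0 = 0
Step 3: Evaluate root node
  0 AND 0 = 0

0


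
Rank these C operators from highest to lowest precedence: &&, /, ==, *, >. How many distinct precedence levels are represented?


Looking up precedence for each operator:
  && -> precedence 2
  / -> precedence 6
  == -> precedence 3
  * -> precedence 6
  > -> precedence 4
Sorted highest to lowest: /, *, >, ==, &&
Distinct precedence values: [6, 4, 3, 2]
Number of distinct levels: 4

4


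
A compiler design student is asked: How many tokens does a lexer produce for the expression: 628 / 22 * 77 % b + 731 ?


Scanning '628 / 22 * 77 % b + 731'
Token 1: '628' -> integer_literal
Token 2: '/' -> operator
Token 3: '22' -> integer_literal
Token 4: '*' -> operator
Token 5: '77' -> integer_literal
Token 6: '%' -> operator
Token 7: 'b' -> identifier
Token 8: '+' -> operator
Token 9: '731' -> integer_literal
Total tokens: 9

9


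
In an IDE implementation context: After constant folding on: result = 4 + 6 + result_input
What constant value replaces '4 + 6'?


Identifying constant sub-expression:
  Original: result = 4 + 6 + result_input
  4 and 6 are both compile-time constants
  Evaluating: 4 + 6 = 10
  After folding: result = 10 + result_input

10


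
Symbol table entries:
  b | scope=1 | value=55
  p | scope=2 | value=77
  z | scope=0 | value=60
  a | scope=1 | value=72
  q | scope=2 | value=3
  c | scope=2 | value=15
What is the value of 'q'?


Searching symbol table for 'q':
  b | scope=1 | value=55
  p | scope=2 | value=77
  z | scope=0 | value=60
  a | scope=1 | value=72
  q | scope=2 | value=3 <- MATCH
  c | scope=2 | value=15
Found 'q' at scope 2 with value 3

3


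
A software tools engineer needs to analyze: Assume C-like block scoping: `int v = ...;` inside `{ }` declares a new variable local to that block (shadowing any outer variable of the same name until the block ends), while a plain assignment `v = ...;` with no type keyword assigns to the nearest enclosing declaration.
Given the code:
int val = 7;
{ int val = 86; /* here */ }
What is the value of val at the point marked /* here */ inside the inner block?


Analyzing scoping rules:
Outer scope: declares val = 7
Inner block: 'int val = 86;' declares a NEW val that shadows the outer one
Inside the block the inner declaration is in scope -> 86
Result: 86

86


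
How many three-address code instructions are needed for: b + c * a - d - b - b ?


Expression: b + c * a - d - b - b
Generating three-address code (respecting * over +/- precedence):
  Instruction 1: t1 = c * a
  Instruction 2: t2 = b + t1
  Instruction 3: t3 = t2 - d
  Instruction 4: t4 = t3 - b
  Instruction 5: t5 = t4 - b
Total instructions: 5

5


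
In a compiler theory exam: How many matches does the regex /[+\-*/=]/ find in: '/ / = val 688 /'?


Pattern: /[+\-*/=]/ (operators)
Input: '/ / = val 688 /'
Scanning for matches:
  Match 1: '/'
  Match 2: '/'
  Match 3: '='
  Match 4: '/'
Total matches: 4

4


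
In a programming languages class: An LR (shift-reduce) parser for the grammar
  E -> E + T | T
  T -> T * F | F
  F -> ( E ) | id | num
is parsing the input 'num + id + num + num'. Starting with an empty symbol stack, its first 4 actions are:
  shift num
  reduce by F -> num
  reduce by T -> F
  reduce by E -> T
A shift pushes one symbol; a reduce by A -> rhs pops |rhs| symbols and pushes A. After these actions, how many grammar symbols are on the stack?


Tracking the symbol stack through each action:
  Action 1: shift 'num' : push -> stack = [num] (size 1)
  Action 2: reduce by F -> num : pop 1, push F -> stack = [F] (size 1)
  Action 3: reduce by T -> F : pop 1, push T -> stack = [T] (size 1)
  Action 4: reduce by E -> T : pop 1, push E -> stack = [E] (size 1)
Final stack size: 1

1


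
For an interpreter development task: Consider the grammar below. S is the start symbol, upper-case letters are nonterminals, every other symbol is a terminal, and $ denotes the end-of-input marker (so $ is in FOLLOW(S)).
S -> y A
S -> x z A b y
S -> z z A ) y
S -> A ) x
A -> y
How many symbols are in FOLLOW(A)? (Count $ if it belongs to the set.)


S is the start symbol and does not occur in any rule body, so FOLLOW(S) = {$}.
Examining every occurrence of A in a rule body:
  S -> y A : A is at the right end -> add FOLLOW(S) = {$}
  S -> x z A b y : A is followed by terminal 'b' -> add 'b'
  S -> z z A ) y : A is followed by terminal ')' -> add ')'
  S -> A ) x : A is followed by terminal ')' -> add ')' (already in the set)
  A -> y : A does not occur in the body -> contributes nothing
FOLLOW(A) = {), b, $}
Count: 3

3


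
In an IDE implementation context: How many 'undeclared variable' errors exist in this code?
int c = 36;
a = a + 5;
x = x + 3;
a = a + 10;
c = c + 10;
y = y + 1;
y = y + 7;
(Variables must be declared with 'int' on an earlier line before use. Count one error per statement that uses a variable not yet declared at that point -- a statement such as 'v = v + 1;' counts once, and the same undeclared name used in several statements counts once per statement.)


Scanning code line by line:
  Line 1: declare 'c' -> declared = ['c']
  Line 2: use 'a' -> ERROR (undeclared)
  Line 3: use 'x' -> ERROR (undeclared)
  Line 4: use 'a' -> ERROR (undeclared)
  Line 5: use 'c' -> OK (declared)
  Line 6: use 'y' -> ERROR (undeclared)
  Line 7: use 'y' -> ERROR (undeclared)
Total undeclared variable errors: 5

5


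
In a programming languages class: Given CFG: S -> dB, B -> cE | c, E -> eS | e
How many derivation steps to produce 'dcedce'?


Grammar: S -> dB, B -> cE | c, E -> eS | e
Deriving 'dcedce':
Step 1: S -> dB => dB
Step 2: B -> cE => dcE
Step 3: E -> eS => dceS
Step 4: S -> dB => dcedB
Step 5: B -> cE => dcedcE
Step 6: E -> e => dcedce
Total derivation steps: 6

6


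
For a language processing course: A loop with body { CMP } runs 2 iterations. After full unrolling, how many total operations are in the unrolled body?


Loop body operations: CMP (1 op per iteration)
Unrolling 2 iterations:
  Iteration 1: CMP (1 ops)
  Iteration 2: CMP (1 ops)
Total: 2 iterations * 1 ops/iter = 2 operations

2


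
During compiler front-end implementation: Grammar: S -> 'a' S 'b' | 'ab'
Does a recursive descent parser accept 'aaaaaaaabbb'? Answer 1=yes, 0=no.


Grammar accepts strings of the form a^n b^n (n >= 1)
Word: 'aaaaaaaabbb'
Counting: 8 a's and 3 b's
Check: 8 == 3? No
Mismatch: a-count != b-count
Rejected

0


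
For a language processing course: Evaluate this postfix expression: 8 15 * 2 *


Processing tokens left to right:
Push 8, Push 15
Pop 8 and 15, compute 8 * 15 = 120, push 120
Push 2
Pop 120 and 2, compute 120 * 2 = 240, push 240
Stack result: 240

240


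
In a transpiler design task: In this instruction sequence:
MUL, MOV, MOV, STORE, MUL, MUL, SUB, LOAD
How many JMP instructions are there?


Scanning instruction sequence for JMP:
  Position 1: MUL
  Position 2: MOV
  Position 3: MOV
  Position 4: STORE
  Position 5: MUL
  Position 6: MUL
  Position 7: SUB
  Position 8: LOAD
Matches at positions: []
Total JMP count: 0

0


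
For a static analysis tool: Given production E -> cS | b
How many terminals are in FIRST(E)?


Production: E -> cS | b
Examining each alternative for leading terminals:
  E -> cS : first terminal = 'c'
  E -> b : first terminal = 'b'
FIRST(E) = {b, c}
Count: 2

2
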